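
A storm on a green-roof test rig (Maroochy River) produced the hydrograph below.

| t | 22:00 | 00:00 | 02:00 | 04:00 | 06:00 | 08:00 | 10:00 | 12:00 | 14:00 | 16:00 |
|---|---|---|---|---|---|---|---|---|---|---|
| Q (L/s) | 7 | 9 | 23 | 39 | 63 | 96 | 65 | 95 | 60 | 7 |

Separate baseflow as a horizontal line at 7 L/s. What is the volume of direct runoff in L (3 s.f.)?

Direct-runoff ordinates (Q − Q_b): 0.0, 2.0, 16.0, 32.0, 56.0, 89.0, 58.0, 88.0, 53.0, 0.0 L/s.
ΣQ_DR = 394.0 L/s.
With Δt = 2 h = 7200 s, V = ΣQ_DR · Δt = 394.0 × 7200 = 2.84 × 10^6 L.

V ≈ 2.84 × 10^6 L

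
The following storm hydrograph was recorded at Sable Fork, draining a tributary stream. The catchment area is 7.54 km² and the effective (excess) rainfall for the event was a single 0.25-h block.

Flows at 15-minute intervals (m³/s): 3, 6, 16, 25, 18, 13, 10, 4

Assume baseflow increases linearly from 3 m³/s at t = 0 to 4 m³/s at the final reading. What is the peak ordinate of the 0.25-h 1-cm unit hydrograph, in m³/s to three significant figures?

Direct runoff: 0.00, 2.86, 12.71, 21.57, 14.43, 9.29, 6.14, 0.00 m³/s; ΣQ_DR = 67.00 m³/s, peak = 21.57 m³/s.
Runoff depth d = ΣQ_DR·Δt / A = 67.00 × 900 / (7.54 km²) = 7.997 mm.
The 1-cm UH is the DRH scaled by (10 mm)/d, so U_p = 21.57 × 10/7.997 = 27.0 m³/s.

U_p ≈ 27.0 m³/s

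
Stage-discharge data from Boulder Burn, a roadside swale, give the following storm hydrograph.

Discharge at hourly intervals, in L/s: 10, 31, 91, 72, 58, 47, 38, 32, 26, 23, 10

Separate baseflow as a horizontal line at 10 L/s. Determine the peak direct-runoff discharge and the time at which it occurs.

Subtracting baseflow gives direct-runoff ordinates: 0.0, 21.0, 81.0, 62.0, 48.0, 37.0, 28.0, 22.0, 16.0, 13.0, 0.0 L/s.
The maximum is 81.0 L/s, occurring at the reading for t = 2 h.

Q_p = 81.0 L/s at t = 2 h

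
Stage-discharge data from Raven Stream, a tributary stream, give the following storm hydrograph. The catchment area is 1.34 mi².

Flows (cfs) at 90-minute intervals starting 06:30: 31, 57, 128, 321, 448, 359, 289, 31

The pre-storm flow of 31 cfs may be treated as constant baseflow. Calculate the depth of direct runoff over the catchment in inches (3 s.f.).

Direct runoff: 0.0, 26.0, 97.0, 290.0, 417.0, 328.0, 258.0, 0.0 cfs; ΣQ_DR = 1416 cfs.
V = ΣQ_DR · Δt = 1416 × 5400 s = 7.646 × 10^6 ft³.
Over A = 1.34 mi², depth = V / A = 2.46 in.

d ≈ 2.46 in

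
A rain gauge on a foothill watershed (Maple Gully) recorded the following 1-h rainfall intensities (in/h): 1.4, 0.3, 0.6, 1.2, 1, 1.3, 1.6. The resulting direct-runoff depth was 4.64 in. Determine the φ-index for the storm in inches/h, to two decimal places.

φ ≈ 0.41 in/h

Only the 6 blocks with intensity above φ contribute runoff: 1.4, 0.6, 1.2, 1, 1.3, 1.6 in/h.
Σ(I−φ)·Δt = d  ⇒  (1.4+0.6+1.2+1+1.3+1.6 − 6φ)·1 = 4.64
φ = (7.100 − 4.64/1) / 6 = 0.41 in/h.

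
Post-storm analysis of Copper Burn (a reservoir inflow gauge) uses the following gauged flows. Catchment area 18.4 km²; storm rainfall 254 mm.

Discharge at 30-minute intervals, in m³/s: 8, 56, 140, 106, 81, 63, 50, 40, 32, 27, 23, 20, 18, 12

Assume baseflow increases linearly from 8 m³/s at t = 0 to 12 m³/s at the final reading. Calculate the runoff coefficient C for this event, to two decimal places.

C ≈ 0.21

ΣQ_DR = 536.0 m³/s; V = ΣQ_DR·Δt = 9.648 × 10^5 m³.
Runoff depth d = V / A = 52.43 mm.
C = d / P = 52.43 / 254 = 0.21.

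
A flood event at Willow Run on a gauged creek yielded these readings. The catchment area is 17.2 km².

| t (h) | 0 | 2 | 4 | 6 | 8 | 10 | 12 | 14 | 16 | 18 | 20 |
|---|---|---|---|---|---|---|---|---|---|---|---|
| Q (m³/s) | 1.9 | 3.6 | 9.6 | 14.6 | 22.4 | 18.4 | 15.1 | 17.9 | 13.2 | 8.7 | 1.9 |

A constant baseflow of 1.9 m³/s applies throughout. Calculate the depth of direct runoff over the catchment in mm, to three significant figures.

d ≈ 44.5 mm

Direct runoff: 0.0, 1.7, 7.7, 12.7, 20.5, 16.5, 13.2, 16.0, 11.3, 6.8, 0.0 m³/s; ΣQ_DR = 106.4 m³/s.
V = ΣQ_DR · Δt = 106.4 × 7200 s = 7.661 × 10^5 m³.
Over A = 17.2 km², depth = V / A = 44.5 mm.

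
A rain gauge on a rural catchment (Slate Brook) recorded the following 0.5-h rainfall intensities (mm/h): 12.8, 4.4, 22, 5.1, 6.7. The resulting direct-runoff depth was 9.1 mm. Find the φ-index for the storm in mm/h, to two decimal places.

φ ≈ 8.30 mm/h

Only the 2 blocks with intensity above φ contribute runoff: 12.8, 22 mm/h.
Σ(I−φ)·Δt = d  ⇒  (12.8+22 − 2φ)·0.5 = 9.1
φ = (34.80 − 9.1/0.5) / 2 = 8.30 mm/h.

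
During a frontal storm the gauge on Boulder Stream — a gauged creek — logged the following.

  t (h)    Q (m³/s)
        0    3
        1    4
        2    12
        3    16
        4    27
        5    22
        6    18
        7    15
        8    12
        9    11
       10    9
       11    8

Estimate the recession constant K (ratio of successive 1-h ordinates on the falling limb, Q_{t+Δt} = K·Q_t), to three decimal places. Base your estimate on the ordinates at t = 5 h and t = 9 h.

Using the recession-limb readings at t = 5 h and t = 9 h: Q falls from 22 to 11 m³/s over 4 intervals.
K = (Q₂/Q₁)^(1/4) = (11/22)^(1/4) = 0.841.

K ≈ 0.841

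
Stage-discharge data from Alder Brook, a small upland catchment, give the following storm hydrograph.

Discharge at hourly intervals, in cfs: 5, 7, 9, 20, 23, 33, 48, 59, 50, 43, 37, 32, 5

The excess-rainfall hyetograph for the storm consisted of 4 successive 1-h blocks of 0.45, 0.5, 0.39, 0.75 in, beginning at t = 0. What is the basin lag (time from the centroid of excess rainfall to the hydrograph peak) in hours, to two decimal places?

t_L ≈ 4.81 h

Centroid of excess rainfall: t_c = Σ P_i·t̄_i / ΣP_i = 2.1890 h (block centres at 0.5, 1.5, 2.5, 3.5 h).
Hydrograph peak occurs at t = 7 h, so basin lag t_L = 7 − 2.1890 = 4.81 h.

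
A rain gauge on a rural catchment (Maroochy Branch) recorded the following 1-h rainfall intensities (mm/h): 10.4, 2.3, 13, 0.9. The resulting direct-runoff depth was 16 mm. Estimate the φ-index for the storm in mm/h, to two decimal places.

Only the 2 blocks with intensity above φ contribute runoff: 10.4, 13 mm/h.
Σ(I−φ)·Δt = d  ⇒  (10.4+13 − 2φ)·1 = 16
φ = (23.40 − 16/1) / 2 = 3.70 mm/h.

φ ≈ 3.70 mm/h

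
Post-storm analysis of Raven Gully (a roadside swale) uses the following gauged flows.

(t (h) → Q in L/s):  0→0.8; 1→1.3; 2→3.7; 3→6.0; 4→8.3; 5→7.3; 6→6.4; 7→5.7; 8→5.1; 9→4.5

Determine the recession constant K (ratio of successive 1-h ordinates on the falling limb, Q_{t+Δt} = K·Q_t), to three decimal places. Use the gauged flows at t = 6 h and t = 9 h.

Using the recession-limb readings at t = 6 h and t = 9 h: Q falls from 6.4 to 4.5 L/s over 3 intervals.
K = (Q₂/Q₁)^(1/3) = (4.5/6.4)^(1/3) = 0.889.

K ≈ 0.889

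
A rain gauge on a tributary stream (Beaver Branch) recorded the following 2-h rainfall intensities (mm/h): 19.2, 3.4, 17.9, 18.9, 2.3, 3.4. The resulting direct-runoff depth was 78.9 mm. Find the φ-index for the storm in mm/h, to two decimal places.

φ ≈ 5.52 mm/h

Only the 3 blocks with intensity above φ contribute runoff: 19.2, 17.9, 18.9 mm/h.
Σ(I−φ)·Δt = d  ⇒  (19.2+17.9+18.9 − 3φ)·2 = 78.9
φ = (56.00 − 78.9/2) / 3 = 5.52 mm/h.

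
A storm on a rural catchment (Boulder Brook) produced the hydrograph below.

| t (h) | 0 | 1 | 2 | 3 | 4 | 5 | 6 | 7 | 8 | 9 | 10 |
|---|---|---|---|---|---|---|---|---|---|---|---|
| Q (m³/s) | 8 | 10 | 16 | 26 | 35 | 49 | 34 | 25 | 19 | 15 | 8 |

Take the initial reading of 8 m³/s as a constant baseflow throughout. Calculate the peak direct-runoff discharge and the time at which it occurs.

Subtracting baseflow gives direct-runoff ordinates: 0.0, 2.0, 8.0, 18.0, 27.0, 41.0, 26.0, 17.0, 11.0, 7.0, 0.0 m³/s.
The maximum is 41.0 m³/s, occurring at the reading for t = 5 h.

Q_p = 41.0 m³/s at t = 5 h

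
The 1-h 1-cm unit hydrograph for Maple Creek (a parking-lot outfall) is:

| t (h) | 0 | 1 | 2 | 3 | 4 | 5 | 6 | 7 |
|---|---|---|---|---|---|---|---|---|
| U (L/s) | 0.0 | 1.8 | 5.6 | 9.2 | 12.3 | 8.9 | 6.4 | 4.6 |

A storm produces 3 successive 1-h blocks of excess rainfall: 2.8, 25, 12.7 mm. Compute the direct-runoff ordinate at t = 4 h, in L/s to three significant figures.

Q ≈ 33.6 L/s

By discrete convolution, Q_j = Σ (P_i / 10 mm) · U_{j−i}.
At t = 4 h (j=4): Q = (2.8/10)·12.3 + (25/10)·9.2 + (12.7/10)·5.6 = 33.6 L/s.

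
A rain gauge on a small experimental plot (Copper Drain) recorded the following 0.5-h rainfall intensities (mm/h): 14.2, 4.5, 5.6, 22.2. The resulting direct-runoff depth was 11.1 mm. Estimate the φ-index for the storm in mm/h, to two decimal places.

Only the 2 blocks with intensity above φ contribute runoff: 14.2, 22.2 mm/h.
Σ(I−φ)·Δt = d  ⇒  (14.2+22.2 − 2φ)·0.5 = 11.1
φ = (36.40 − 11.1/0.5) / 2 = 7.10 mm/h.

φ ≈ 7.10 mm/h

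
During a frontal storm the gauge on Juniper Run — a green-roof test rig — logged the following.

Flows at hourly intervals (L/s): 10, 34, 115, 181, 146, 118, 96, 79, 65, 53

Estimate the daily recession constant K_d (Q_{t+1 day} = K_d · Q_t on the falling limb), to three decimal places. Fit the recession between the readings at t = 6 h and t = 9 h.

K_d ≈ 0.009

Between t = 6 h and t = 9 h the flow falls from 96 to 53 L/s over 3×1 h = 3 h.
Per-interval ratio K = (53/96)^(1/3) = 0.8204; K_d = K^(24/1) = 0.009.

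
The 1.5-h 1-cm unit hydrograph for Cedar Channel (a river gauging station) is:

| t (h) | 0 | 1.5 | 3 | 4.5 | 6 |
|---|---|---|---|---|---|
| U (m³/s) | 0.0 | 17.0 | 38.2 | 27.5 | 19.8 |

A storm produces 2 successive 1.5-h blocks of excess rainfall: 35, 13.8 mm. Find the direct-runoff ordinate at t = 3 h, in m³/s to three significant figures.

Q ≈ 157 m³/s

By discrete convolution, Q_j = Σ (P_i / 10 mm) · U_{j−i}.
At t = 3 h (j=2): Q = (35/10)·38.2 + (13.8/10)·17.0 = 157 m³/s.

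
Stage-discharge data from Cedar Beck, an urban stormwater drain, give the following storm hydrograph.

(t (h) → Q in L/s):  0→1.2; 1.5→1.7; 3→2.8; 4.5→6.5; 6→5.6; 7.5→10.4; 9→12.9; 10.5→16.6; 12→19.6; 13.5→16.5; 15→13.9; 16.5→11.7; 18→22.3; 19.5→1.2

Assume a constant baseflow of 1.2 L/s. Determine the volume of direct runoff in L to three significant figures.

V ≈ 6.81 × 10^5 L

Direct-runoff ordinates (Q − Q_b): 0.0, 0.5, 1.6, 5.3, 4.4, 9.2, 11.7, 15.4, 18.4, 15.3, 12.7, 10.5, 21.1, 0.0 L/s.
ΣQ_DR = 126.1 L/s.
With Δt = 1.5 h = 5400 s, V = ΣQ_DR · Δt = 126.1 × 5400 = 6.81 × 10^5 L.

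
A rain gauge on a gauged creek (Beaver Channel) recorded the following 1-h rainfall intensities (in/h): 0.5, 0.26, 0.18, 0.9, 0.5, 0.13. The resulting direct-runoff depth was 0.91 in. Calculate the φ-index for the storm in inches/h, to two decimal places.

φ ≈ 0.33 in/h

Only the 3 blocks with intensity above φ contribute runoff: 0.5, 0.9, 0.5 in/h.
Σ(I−φ)·Δt = d  ⇒  (0.5+0.9+0.5 − 3φ)·1 = 0.91
φ = (1.900 − 0.91/1) / 3 = 0.33 in/h.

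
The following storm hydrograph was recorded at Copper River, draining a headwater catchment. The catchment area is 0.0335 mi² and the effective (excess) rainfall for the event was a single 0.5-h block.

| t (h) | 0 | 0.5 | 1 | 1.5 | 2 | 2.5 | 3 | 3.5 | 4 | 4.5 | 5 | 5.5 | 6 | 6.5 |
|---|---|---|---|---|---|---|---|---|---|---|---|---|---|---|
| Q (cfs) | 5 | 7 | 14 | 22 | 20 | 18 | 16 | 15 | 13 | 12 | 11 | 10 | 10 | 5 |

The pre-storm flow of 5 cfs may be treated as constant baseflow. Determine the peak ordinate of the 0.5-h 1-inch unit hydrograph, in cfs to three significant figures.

Direct runoff: 0.0, 2.0, 9.0, 17.0, 15.0, 13.0, 11.0, 10.0, 8.0, 7.0, 6.0, 5.0, 5.0, 0.0 cfs; ΣQ_DR = 108.0 cfs, peak = 17.0 cfs.
Runoff depth d = ΣQ_DR·Δt / A = 108.0 × 1800 / (0.0335 mi²) = 2.498 in.
The 1-inch UH is the DRH scaled by (1 in)/d, so U_p = 17.0 × 1/2.498 = 6.81 cfs.

U_p ≈ 6.81 cfs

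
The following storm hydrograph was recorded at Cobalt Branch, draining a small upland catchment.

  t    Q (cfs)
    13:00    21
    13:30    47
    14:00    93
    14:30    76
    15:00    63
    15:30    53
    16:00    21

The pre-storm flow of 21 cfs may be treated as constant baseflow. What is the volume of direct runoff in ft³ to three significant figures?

V ≈ 4.09 × 10^5 ft³

Direct-runoff ordinates (Q − Q_b): 0.0, 26.0, 72.0, 55.0, 42.0, 32.0, 0.0 cfs.
ΣQ_DR = 227.0 cfs.
With Δt = 0.5 h = 1800 s, V = ΣQ_DR · Δt = 227.0 × 1800 = 4.09 × 10^5 ft³.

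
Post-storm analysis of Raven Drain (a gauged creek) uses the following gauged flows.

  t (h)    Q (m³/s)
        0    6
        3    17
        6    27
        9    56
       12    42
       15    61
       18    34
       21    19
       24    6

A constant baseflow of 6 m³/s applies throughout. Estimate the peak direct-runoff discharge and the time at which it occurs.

Subtracting baseflow gives direct-runoff ordinates: 0.0, 11.0, 21.0, 50.0, 36.0, 55.0, 28.0, 13.0, 0.0 m³/s.
The maximum is 55.0 m³/s, occurring at the reading for t = 15 h.

Q_p = 55.0 m³/s at t = 15 h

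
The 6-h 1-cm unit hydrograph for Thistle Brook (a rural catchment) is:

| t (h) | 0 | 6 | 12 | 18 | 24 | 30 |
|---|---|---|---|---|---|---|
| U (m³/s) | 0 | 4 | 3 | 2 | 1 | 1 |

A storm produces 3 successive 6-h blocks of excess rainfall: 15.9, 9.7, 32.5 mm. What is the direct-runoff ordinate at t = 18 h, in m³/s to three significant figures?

Q ≈ 19.1 m³/s

By discrete convolution, Q_j = Σ (P_i / 10 mm) · U_{j−i}.
At t = 18 h (j=3): Q = (15.9/10)·2 + (9.7/10)·3 + (32.5/10)·4 = 19.1 m³/s.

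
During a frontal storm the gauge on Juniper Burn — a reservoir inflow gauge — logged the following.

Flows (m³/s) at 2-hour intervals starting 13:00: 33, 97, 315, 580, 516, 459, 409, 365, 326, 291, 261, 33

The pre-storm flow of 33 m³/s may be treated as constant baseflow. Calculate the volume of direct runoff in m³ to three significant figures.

Direct-runoff ordinates (Q − Q_b): 0.0, 64.0, 282.0, 547.0, 483.0, 426.0, 376.0, 332.0, 293.0, 258.0, 228.0, 0.0 m³/s.
ΣQ_DR = 3289 m³/s.
With Δt = 2 h = 7200 s, V = ΣQ_DR · Δt = 3289 × 7200 = 2.37 × 10^7 m³.

V ≈ 2.37 × 10^7 m³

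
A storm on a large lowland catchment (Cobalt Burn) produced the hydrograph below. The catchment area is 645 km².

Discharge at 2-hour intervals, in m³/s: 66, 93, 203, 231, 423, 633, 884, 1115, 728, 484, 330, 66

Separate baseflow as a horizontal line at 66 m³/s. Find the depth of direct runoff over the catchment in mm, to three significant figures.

Direct runoff: 0.0, 27.0, 137.0, 165.0, 357.0, 567.0, 818.0, 1049.0, 662.0, 418.0, 264.0, 0.0 m³/s; ΣQ_DR = 4464 m³/s.
V = ΣQ_DR · Δt = 4464 × 7200 s = 3.214 × 10^7 m³.
Over A = 645 km², depth = V / A = 49.8 mm.

d ≈ 49.8 mm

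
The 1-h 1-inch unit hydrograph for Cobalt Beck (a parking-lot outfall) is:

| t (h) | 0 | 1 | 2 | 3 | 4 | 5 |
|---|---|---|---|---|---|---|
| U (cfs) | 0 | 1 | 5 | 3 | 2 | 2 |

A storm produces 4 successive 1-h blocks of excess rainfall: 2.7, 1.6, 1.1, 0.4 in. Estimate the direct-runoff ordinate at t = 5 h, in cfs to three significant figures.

Q ≈ 13.9 cfs

By discrete convolution, Q_j = Σ (P_i / 1 in) · U_{j−i}.
At t = 5 h (j=5): Q = (2.7/1)·2 + (1.6/1)·2 + (1.1/1)·3 + (0.4/1)·5 = 13.9 cfs.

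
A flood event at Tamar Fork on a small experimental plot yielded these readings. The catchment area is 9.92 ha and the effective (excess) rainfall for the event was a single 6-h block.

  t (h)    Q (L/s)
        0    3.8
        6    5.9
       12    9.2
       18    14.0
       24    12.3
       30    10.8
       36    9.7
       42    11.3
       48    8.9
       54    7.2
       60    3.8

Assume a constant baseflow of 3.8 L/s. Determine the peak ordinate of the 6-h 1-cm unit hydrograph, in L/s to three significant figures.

Direct runoff: 0.0, 2.1, 5.4, 10.2, 8.5, 7.0, 5.9, 7.5, 5.1, 3.4, 0.0 L/s; ΣQ_DR = 55.10 L/s, peak = 10.2 L/s.
Runoff depth d = ΣQ_DR·Δt / A = 55.10 × 21600 / (9.92 ha) = 12.00 mm.
The 1-cm UH is the DRH scaled by (10 mm)/d, so U_p = 10.2 × 10/12.00 = 8.50 L/s.

U_p ≈ 8.50 L/s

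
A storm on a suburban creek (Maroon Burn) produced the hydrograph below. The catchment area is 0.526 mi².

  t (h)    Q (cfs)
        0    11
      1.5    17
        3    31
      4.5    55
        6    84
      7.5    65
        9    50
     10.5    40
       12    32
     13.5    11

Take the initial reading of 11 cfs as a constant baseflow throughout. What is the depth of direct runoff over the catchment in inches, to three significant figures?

d ≈ 1.26 in

Direct runoff: 0.0, 6.0, 20.0, 44.0, 73.0, 54.0, 39.0, 29.0, 21.0, 0.0 cfs; ΣQ_DR = 286.0 cfs.
V = ΣQ_DR · Δt = 286.0 × 5400 s = 1.544 × 10^6 ft³.
Over A = 0.526 mi², depth = V / A = 1.26 in.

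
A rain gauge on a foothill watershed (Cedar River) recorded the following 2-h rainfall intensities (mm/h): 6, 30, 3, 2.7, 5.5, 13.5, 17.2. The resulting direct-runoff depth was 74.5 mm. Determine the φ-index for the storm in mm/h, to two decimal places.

Only the 3 blocks with intensity above φ contribute runoff: 30, 13.5, 17.2 mm/h.
Σ(I−φ)·Δt = d  ⇒  (30+13.5+17.2 − 3φ)·2 = 74.5
φ = (60.70 − 74.5/2) / 3 = 7.82 mm/h.

φ ≈ 7.82 mm/h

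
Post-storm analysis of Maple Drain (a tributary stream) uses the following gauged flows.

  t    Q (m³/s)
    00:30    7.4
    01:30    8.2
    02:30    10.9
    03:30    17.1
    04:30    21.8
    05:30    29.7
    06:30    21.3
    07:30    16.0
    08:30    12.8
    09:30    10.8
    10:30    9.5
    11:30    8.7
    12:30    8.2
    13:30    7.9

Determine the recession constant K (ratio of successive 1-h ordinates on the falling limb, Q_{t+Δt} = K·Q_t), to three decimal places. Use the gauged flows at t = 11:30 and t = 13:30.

K ≈ 0.953

Using the recession-limb readings at t = 11:30 and t = 13:30: Q falls from 8.7 to 7.9 m³/s over 2 intervals.
K = (Q₂/Q₁)^(1/2) = (7.9/8.7)^(1/2) = 0.953.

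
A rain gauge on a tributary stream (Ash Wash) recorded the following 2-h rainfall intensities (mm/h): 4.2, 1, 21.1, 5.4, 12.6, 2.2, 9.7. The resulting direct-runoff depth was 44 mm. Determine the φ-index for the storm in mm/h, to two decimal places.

Only the 3 blocks with intensity above φ contribute runoff: 21.1, 12.6, 9.7 mm/h.
Σ(I−φ)·Δt = d  ⇒  (21.1+12.6+9.7 − 3φ)·2 = 44
φ = (43.40 − 44/2) / 3 = 7.13 mm/h.

φ ≈ 7.13 mm/h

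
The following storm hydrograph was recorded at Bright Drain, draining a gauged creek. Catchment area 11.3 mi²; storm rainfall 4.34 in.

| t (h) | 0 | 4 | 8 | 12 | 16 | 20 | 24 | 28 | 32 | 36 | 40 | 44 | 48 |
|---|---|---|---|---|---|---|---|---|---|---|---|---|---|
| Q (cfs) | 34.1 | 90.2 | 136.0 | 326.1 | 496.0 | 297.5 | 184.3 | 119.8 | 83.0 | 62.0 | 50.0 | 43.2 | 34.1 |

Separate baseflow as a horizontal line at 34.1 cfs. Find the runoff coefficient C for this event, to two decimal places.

C ≈ 0.19

ΣQ_DR = 1513 cfs; V = ΣQ_DR·Δt = 2.179 × 10^7 ft³.
Runoff depth d = V / A = 0.8299 in.
C = d / P = 0.8299 / 4.34 = 0.19.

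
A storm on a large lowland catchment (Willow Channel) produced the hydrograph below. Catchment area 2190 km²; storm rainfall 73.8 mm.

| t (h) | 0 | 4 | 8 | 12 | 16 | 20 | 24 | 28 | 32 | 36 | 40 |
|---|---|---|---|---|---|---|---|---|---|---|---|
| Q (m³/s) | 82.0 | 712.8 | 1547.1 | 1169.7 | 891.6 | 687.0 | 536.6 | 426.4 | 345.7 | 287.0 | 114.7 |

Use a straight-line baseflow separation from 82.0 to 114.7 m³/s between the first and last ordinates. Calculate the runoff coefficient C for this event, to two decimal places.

ΣQ_DR = 5719 m³/s; V = ΣQ_DR·Δt = 8.235 × 10^7 m³.
Runoff depth d = V / A = 37.60 mm.
C = d / P = 37.60 / 73.8 = 0.51.

C ≈ 0.51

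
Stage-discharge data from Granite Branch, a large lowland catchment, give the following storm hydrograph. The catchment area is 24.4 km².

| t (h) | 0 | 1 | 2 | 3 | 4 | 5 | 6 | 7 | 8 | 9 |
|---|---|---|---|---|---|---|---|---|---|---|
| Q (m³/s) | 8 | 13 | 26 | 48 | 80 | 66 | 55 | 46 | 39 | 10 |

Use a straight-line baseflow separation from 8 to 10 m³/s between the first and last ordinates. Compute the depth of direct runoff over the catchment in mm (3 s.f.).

Direct runoff: 0.00, 4.78, 17.56, 39.33, 71.11, 56.89, 45.67, 36.44, 29.22, 0.00 m³/s; ΣQ_DR = 301.0 m³/s.
V = ΣQ_DR · Δt = 301.0 × 3600 s = 1.084 × 10^6 m³.
Over A = 24.4 km², depth = V / A = 44.4 mm.

d ≈ 44.4 mm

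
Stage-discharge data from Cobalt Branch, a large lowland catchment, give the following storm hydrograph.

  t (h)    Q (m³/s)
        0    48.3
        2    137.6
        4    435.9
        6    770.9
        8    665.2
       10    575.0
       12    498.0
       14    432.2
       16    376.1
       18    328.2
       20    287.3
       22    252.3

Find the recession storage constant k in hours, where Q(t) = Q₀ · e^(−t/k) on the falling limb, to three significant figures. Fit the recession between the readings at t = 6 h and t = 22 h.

k ≈ 14.3 h

On the falling limb, Q drops from 770.9 to 252.3 m³/s between t = 6 h and t = 22 h (Δt = 16 h).
k = −Δt / ln(Q₂/Q₁) = −16 / ln(252.3/770.9) = 14.3 h.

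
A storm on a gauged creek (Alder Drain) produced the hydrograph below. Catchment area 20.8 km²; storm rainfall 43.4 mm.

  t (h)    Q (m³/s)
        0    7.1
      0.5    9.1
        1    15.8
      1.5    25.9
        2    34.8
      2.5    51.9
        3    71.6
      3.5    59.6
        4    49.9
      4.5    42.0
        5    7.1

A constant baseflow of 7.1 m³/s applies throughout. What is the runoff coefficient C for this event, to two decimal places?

ΣQ_DR = 296.7 m³/s; V = ΣQ_DR·Δt = 5.341 × 10^5 m³.
Runoff depth d = V / A = 25.68 mm.
C = d / P = 25.68 / 43.4 = 0.59.

C ≈ 0.59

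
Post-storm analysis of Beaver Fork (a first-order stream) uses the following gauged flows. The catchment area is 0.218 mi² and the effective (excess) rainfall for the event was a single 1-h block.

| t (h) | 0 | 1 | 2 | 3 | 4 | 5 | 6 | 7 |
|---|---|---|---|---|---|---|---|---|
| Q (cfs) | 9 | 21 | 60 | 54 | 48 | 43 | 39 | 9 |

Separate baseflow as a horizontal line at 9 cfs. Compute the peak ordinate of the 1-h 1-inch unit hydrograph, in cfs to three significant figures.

Direct runoff: 0.0, 12.0, 51.0, 45.0, 39.0, 34.0, 30.0, 0.0 cfs; ΣQ_DR = 211.0 cfs, peak = 51.0 cfs.
Runoff depth d = ΣQ_DR·Δt / A = 211.0 × 3600 / (0.218 mi²) = 1.500 in.
The 1-inch UH is the DRH scaled by (1 in)/d, so U_p = 51.0 × 1/1.500 = 34.0 cfs.

U_p ≈ 34.0 cfs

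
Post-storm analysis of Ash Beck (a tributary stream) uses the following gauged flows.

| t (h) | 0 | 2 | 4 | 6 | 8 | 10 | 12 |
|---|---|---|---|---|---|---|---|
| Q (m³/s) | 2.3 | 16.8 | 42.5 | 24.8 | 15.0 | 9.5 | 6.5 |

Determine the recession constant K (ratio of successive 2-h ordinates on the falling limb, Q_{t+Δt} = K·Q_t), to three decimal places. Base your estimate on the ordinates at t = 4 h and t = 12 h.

Using the recession-limb readings at t = 4 h and t = 12 h: Q falls from 42.5 to 6.5 m³/s over 4 intervals.
K = (Q₂/Q₁)^(1/4) = (6.5/42.5)^(1/4) = 0.625.

K ≈ 0.625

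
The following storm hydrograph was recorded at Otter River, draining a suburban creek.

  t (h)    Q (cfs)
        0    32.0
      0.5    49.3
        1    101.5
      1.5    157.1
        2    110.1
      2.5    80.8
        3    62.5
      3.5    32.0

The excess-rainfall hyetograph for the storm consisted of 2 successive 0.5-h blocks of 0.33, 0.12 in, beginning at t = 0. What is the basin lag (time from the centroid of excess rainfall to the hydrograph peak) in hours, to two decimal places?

Centroid of excess rainfall: t_c = Σ P_i·t̄_i / ΣP_i = 0.3833 h (block centres at 0.25, 0.75 h).
Hydrograph peak occurs at t = 1.5 h, so basin lag t_L = 1.5 − 0.3833 = 1.12 h.

t_L ≈ 1.12 h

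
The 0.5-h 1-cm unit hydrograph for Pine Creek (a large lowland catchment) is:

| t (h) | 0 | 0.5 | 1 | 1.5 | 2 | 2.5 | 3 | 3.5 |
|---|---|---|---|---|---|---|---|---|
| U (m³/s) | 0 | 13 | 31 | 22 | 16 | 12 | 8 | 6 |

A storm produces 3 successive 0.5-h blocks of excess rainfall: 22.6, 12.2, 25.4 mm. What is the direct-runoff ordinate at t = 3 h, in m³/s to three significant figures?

By discrete convolution, Q_j = Σ (P_i / 10 mm) · U_{j−i}.
At t = 3 h (j=6): Q = (22.6/10)·8 + (12.2/10)·12 + (25.4/10)·16 = 73.4 m³/s.

Q ≈ 73.4 m³/s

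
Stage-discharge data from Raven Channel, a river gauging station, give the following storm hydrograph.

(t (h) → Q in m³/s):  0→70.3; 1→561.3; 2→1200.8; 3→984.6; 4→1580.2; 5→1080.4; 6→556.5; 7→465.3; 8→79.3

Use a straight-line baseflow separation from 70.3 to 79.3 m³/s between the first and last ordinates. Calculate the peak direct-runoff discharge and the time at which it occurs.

Subtracting baseflow gives direct-runoff ordinates: 0.00, 489.88, 1128.25, 910.92, 1505.40, 1004.48, 479.45, 387.12, 0.00 m³/s.
The maximum is 1505.40 m³/s, occurring at the reading for t = 4 h.

Q_p = 1505.40 m³/s at t = 4 h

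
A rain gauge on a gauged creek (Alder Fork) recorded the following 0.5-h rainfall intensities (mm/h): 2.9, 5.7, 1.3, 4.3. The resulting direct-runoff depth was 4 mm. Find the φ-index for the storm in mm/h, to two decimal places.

Only the 3 blocks with intensity above φ contribute runoff: 2.9, 5.7, 4.3 mm/h.
Σ(I−φ)·Δt = d  ⇒  (2.9+5.7+4.3 − 3φ)·0.5 = 4
φ = (12.90 − 4/0.5) / 3 = 1.63 mm/h.

φ ≈ 1.63 mm/h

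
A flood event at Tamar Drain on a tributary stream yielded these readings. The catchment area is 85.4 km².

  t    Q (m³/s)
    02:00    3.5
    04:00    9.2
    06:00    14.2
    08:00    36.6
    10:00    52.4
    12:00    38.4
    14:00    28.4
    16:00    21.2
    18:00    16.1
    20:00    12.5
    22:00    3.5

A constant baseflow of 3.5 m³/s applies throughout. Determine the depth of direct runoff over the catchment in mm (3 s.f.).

d ≈ 16.7 mm

Direct runoff: 0.0, 5.7, 10.7, 33.1, 48.9, 34.9, 24.9, 17.7, 12.6, 9.0, 0.0 m³/s; ΣQ_DR = 197.5 m³/s.
V = ΣQ_DR · Δt = 197.5 × 7200 s = 1.422 × 10^6 m³.
Over A = 85.4 km², depth = V / A = 16.7 mm.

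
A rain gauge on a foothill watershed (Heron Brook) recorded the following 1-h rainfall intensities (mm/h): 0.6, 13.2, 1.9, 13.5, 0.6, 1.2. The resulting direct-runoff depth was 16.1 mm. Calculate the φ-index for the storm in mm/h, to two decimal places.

φ ≈ 5.30 mm/h

Only the 2 blocks with intensity above φ contribute runoff: 13.2, 13.5 mm/h.
Σ(I−φ)·Δt = d  ⇒  (13.2+13.5 − 2φ)·1 = 16.1
φ = (26.70 − 16.1/1) / 2 = 5.30 mm/h.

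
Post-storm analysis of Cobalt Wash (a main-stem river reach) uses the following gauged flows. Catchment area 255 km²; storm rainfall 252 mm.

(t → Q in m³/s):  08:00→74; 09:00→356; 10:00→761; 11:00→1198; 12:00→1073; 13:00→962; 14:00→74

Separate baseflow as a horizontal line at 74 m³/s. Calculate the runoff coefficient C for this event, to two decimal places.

ΣQ_DR = 3980 m³/s; V = ΣQ_DR·Δt = 1.433 × 10^7 m³.
Runoff depth d = V / A = 56.19 mm.
C = d / P = 56.19 / 252 = 0.22.

C ≈ 0.22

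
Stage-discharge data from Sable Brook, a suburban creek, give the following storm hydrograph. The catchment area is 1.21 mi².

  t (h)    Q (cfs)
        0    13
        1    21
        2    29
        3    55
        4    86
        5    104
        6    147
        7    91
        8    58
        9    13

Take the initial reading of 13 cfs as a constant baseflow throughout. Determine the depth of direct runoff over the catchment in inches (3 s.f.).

Direct runoff: 0.0, 8.0, 16.0, 42.0, 73.0, 91.0, 134.0, 78.0, 45.0, 0.0 cfs; ΣQ_DR = 487.0 cfs.
V = ΣQ_DR · Δt = 487.0 × 3600 s = 1.753 × 10^6 ft³.
Over A = 1.21 mi², depth = V / A = 0.624 in.

d ≈ 0.624 in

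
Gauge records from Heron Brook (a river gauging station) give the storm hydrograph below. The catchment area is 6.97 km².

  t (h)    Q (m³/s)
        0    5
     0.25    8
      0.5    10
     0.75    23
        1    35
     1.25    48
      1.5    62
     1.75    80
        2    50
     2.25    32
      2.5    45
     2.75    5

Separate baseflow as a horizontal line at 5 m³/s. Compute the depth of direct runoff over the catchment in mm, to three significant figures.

d ≈ 44.3 mm

Direct runoff: 0.0, 3.0, 5.0, 18.0, 30.0, 43.0, 57.0, 75.0, 45.0, 27.0, 40.0, 0.0 m³/s; ΣQ_DR = 343.0 m³/s.
V = ΣQ_DR · Δt = 343.0 × 900 s = 3.087 × 10^5 m³.
Over A = 6.97 km², depth = V / A = 44.3 mm.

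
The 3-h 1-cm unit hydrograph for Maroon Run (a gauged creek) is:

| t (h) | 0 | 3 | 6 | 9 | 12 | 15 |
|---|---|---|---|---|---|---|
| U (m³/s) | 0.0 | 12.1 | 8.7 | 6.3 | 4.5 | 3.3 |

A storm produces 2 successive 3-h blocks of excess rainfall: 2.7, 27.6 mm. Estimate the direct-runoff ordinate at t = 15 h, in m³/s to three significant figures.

Q ≈ 13.3 m³/s

By discrete convolution, Q_j = Σ (P_i / 10 mm) · U_{j−i}.
At t = 15 h (j=5): Q = (2.7/10)·3.3 + (27.6/10)·4.5 = 13.3 m³/s.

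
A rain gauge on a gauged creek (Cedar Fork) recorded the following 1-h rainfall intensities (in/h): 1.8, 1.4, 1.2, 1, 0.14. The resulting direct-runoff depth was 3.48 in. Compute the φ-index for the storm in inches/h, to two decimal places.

Only the 4 blocks with intensity above φ contribute runoff: 1.8, 1.4, 1.2, 1 in/h.
Σ(I−φ)·Δt = d  ⇒  (1.8+1.4+1.2+1 − 4φ)·1 = 3.48
φ = (5.400 − 3.48/1) / 4 = 0.48 in/h.

φ ≈ 0.48 in/h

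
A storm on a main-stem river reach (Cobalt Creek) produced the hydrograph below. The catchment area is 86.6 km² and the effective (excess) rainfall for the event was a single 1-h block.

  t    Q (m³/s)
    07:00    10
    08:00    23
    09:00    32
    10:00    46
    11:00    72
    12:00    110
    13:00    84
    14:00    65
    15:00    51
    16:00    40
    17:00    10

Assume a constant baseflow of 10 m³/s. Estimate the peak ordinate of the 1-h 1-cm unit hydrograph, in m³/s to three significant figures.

U_p ≈ 55.6 m³/s

Direct runoff: 0.0, 13.0, 22.0, 36.0, 62.0, 100.0, 74.0, 55.0, 41.0, 30.0, 0.0 m³/s; ΣQ_DR = 433.0 m³/s, peak = 100.0 m³/s.
Runoff depth d = ΣQ_DR·Δt / A = 433.0 × 3600 / (86.6 km²) = 18.00 mm.
The 1-cm UH is the DRH scaled by (10 mm)/d, so U_p = 100.0 × 10/18.00 = 55.6 m³/s.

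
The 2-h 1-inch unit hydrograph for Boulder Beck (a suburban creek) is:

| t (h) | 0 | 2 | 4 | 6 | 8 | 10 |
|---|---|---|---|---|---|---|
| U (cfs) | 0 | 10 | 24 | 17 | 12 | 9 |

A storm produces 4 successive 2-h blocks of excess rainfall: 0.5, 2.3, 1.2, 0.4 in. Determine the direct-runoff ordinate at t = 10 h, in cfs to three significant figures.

By discrete convolution, Q_j = Σ (P_i / 1 in) · U_{j−i}.
At t = 10 h (j=5): Q = (0.5/1)·9 + (2.3/1)·12 + (1.2/1)·17 + (0.4/1)·24 = 62.1 cfs.

Q ≈ 62.1 cfs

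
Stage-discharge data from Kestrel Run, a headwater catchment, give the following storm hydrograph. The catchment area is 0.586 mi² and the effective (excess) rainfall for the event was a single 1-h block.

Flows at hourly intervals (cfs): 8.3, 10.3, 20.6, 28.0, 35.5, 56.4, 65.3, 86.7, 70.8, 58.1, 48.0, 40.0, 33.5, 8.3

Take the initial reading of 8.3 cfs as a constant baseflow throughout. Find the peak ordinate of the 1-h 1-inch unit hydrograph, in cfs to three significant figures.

U_p ≈ 65.4 cfs

Direct runoff: 0.0, 2.0, 12.3, 19.7, 27.2, 48.1, 57.0, 78.4, 62.5, 49.8, 39.7, 31.7, 25.2, 0.0 cfs; ΣQ_DR = 453.6 cfs, peak = 78.4 cfs.
Runoff depth d = ΣQ_DR·Δt / A = 453.6 × 3600 / (0.586 mi²) = 1.199 in.
The 1-inch UH is the DRH scaled by (1 in)/d, so U_p = 78.4 × 1/1.199 = 65.4 cfs.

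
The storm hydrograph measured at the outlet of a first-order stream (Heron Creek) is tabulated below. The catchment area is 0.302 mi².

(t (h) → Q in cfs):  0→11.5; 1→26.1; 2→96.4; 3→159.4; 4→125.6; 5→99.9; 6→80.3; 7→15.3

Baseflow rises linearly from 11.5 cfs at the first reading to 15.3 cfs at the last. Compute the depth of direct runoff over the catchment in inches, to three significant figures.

d ≈ 2.60 in

Direct runoff: 0.00, 14.06, 83.81, 146.27, 111.93, 85.69, 65.54, 0.00 cfs; ΣQ_DR = 507.3 cfs.
V = ΣQ_DR · Δt = 507.3 × 3600 s = 1.826 × 10^6 ft³.
Over A = 0.302 mi², depth = V / A = 2.60 in.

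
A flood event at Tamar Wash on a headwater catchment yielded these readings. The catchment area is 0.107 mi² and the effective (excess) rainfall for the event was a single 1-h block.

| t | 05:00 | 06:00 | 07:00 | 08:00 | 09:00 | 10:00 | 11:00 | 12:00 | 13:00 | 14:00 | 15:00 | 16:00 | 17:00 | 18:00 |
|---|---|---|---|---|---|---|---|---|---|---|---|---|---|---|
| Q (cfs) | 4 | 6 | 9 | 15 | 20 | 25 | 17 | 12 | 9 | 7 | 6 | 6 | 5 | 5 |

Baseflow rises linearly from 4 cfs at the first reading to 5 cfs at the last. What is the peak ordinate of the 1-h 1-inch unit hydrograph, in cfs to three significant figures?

U_p ≈ 17.2 cfs

Direct runoff: 0.00, 1.92, 4.85, 10.77, 15.69, 20.62, 12.54, 7.46, 4.38, 2.31, 1.23, 1.15, 0.08, 0.00 cfs; ΣQ_DR = 83.00 cfs, peak = 20.62 cfs.
Runoff depth d = ΣQ_DR·Δt / A = 83.00 × 3600 / (0.107 mi²) = 1.202 in.
The 1-inch UH is the DRH scaled by (1 in)/d, so U_p = 20.62 × 1/1.202 = 17.2 cfs.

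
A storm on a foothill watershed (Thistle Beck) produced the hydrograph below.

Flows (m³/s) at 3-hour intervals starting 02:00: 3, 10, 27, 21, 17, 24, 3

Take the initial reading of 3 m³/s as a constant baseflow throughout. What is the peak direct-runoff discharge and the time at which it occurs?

Q_p = 24.0 m³/s at t = 08:00

Subtracting baseflow gives direct-runoff ordinates: 0.0, 7.0, 24.0, 18.0, 14.0, 21.0, 0.0 m³/s.
The maximum is 24.0 m³/s, occurring at the reading for t = 08:00.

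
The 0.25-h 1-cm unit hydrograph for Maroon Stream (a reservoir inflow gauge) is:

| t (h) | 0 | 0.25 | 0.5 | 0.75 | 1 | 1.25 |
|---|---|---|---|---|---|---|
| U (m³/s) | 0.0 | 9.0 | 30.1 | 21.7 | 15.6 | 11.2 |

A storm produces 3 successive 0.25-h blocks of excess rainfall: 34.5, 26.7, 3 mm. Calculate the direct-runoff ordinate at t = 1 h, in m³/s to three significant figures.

By discrete convolution, Q_j = Σ (P_i / 10 mm) · U_{j−i}.
At t = 1 h (j=4): Q = (34.5/10)·15.6 + (26.7/10)·21.7 + (3/10)·30.1 = 121 m³/s.

Q ≈ 121 m³/s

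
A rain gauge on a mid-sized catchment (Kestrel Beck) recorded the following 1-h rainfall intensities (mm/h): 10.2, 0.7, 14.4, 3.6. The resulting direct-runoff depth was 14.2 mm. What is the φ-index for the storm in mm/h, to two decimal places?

Only the 2 blocks with intensity above φ contribute runoff: 10.2, 14.4 mm/h.
Σ(I−φ)·Δt = d  ⇒  (10.2+14.4 − 2φ)·1 = 14.2
φ = (24.60 − 14.2/1) / 2 = 5.20 mm/h.

φ ≈ 5.20 mm/h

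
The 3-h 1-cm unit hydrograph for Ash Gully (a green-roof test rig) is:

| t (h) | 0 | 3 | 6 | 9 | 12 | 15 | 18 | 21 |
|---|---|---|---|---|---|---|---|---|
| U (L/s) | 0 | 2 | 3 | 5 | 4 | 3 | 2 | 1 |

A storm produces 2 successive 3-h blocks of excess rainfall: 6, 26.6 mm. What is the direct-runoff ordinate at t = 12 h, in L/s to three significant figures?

By discrete convolution, Q_j = Σ (P_i / 10 mm) · U_{j−i}.
At t = 12 h (j=4): Q = (6/10)·4 + (26.6/10)·5 = 15.7 L/s.

Q ≈ 15.7 L/s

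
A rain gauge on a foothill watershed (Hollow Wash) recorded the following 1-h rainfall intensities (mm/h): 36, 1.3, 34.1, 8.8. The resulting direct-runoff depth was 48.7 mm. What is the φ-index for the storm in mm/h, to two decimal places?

Only the 2 blocks with intensity above φ contribute runoff: 36, 34.1 mm/h.
Σ(I−φ)·Δt = d  ⇒  (36+34.1 − 2φ)·1 = 48.7
φ = (70.10 − 48.7/1) / 2 = 10.70 mm/h.

φ ≈ 10.70 mm/h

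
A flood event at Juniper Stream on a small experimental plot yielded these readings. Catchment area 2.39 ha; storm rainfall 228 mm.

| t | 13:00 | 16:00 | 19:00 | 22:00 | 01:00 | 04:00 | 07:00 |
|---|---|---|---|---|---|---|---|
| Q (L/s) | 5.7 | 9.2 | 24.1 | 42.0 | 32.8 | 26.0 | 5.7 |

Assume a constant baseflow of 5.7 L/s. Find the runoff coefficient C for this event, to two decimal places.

ΣQ_DR = 105.6 L/s; V = ΣQ_DR·Δt = 1.140 × 10^6 L.
Runoff depth d = V / A = 47.72 mm.
C = d / P = 47.72 / 228 = 0.21.

C ≈ 0.21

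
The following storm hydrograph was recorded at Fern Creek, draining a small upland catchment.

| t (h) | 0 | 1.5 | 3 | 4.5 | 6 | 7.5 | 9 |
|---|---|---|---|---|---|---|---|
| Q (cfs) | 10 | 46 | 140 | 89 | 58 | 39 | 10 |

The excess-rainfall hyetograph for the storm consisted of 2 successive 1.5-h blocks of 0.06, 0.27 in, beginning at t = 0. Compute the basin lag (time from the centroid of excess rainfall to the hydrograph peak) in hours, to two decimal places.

t_L ≈ 1.02 h

Centroid of excess rainfall: t_c = Σ P_i·t̄_i / ΣP_i = 1.9773 h (block centres at 0.75, 2.25 h).
Hydrograph peak occurs at t = 3 h, so basin lag t_L = 3 − 1.9773 = 1.02 h.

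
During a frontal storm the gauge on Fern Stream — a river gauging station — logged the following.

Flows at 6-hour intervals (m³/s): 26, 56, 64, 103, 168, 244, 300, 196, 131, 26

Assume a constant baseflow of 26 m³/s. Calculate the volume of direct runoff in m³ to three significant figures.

Direct-runoff ordinates (Q − Q_b): 0.0, 30.0, 38.0, 77.0, 142.0, 218.0, 274.0, 170.0, 105.0, 0.0 m³/s.
ΣQ_DR = 1054 m³/s.
With Δt = 6 h = 21600 s, V = ΣQ_DR · Δt = 1054 × 21600 = 2.28 × 10^7 m³.

V ≈ 2.28 × 10^7 m³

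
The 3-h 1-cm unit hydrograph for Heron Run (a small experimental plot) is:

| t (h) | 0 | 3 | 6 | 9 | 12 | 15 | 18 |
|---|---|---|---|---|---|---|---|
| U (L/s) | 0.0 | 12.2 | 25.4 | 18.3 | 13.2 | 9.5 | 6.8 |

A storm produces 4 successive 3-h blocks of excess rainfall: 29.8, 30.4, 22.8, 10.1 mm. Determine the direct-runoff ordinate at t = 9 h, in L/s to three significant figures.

By discrete convolution, Q_j = Σ (P_i / 10 mm) · U_{j−i}.
At t = 9 h (j=3): Q = (29.8/10)·18.3 + (30.4/10)·25.4 + (22.8/10)·12.2 + (10.1/10)·0.0 = 160 L/s.

Q ≈ 160 L/s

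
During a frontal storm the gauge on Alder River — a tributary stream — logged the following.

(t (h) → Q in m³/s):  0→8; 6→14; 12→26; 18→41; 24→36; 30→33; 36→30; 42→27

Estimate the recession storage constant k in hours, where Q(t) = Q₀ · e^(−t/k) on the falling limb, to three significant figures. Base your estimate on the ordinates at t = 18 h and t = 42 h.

k ≈ 57.5 h

On the falling limb, Q drops from 41 to 27 m³/s between t = 18 h and t = 42 h (Δt = 24 h).
k = −Δt / ln(Q₂/Q₁) = −24 / ln(27/41) = 57.5 h.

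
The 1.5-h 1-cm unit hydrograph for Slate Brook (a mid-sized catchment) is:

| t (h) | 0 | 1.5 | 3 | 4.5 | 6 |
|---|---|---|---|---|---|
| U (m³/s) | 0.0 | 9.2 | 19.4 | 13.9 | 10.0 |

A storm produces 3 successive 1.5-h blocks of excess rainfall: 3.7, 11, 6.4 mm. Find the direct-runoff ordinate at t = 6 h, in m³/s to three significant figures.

By discrete convolution, Q_j = Σ (P_i / 10 mm) · U_{j−i}.
At t = 6 h (j=4): Q = (3.7/10)·10.0 + (11/10)·13.9 + (6.4/10)·19.4 = 31.4 m³/s.

Q ≈ 31.4 m³/s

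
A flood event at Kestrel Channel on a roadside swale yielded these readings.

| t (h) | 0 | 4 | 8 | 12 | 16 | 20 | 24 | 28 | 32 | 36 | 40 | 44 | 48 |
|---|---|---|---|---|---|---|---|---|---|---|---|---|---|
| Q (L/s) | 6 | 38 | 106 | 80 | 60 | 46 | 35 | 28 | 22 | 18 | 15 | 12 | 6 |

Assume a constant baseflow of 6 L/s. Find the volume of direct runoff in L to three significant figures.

Direct-runoff ordinates (Q − Q_b): 0.0, 32.0, 100.0, 74.0, 54.0, 40.0, 29.0, 22.0, 16.0, 12.0, 9.0, 6.0, 0.0 L/s.
ΣQ_DR = 394.0 L/s.
With Δt = 4 h = 14400 s, V = ΣQ_DR · Δt = 394.0 × 14400 = 5.67 × 10^6 L.

V ≈ 5.67 × 10^6 L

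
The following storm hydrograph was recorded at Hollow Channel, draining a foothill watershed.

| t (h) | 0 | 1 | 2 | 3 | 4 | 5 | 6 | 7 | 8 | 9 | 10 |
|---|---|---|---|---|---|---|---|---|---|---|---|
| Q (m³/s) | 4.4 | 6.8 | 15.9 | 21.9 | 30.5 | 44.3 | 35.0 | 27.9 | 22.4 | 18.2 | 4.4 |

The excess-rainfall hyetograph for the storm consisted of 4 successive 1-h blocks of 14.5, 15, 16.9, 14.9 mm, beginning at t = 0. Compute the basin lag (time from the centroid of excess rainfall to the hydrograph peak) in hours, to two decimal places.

Centroid of excess rainfall: t_c = Σ P_i·t̄_i / ΣP_i = 2.0253 h (block centres at 0.5, 1.5, 2.5, 3.5 h).
Hydrograph peak occurs at t = 5 h, so basin lag t_L = 5 − 2.0253 = 2.97 h.

t_L ≈ 2.97 h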